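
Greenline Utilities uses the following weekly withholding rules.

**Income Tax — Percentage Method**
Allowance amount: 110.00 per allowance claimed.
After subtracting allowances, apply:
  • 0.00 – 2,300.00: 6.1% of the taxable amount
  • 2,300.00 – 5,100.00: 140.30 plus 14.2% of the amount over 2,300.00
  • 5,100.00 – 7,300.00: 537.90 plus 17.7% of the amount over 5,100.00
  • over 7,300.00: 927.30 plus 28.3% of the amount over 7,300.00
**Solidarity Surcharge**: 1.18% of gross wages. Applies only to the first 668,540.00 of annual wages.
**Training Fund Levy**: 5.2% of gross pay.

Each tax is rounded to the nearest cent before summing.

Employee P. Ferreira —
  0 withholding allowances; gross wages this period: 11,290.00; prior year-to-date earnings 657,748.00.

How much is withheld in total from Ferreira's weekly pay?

Income Tax: taxable = 11,290.00
  927.30 + 28.3% × (11,290.00 − 7,300.00) = 927.30 + 28.3% × 3,990.00 = 2,056.47
Solidarity Surcharge: cap 668,540.00 − YTD 657,748.00 = 10,792.00 subject; 1.18% × 10,792.00 = 127.35
Training Fund Levy: 5.2% × 11,290.00 = 587.08
Total: 2,056.47 + 127.35 + 587.08 = 2,770.90

2,770.90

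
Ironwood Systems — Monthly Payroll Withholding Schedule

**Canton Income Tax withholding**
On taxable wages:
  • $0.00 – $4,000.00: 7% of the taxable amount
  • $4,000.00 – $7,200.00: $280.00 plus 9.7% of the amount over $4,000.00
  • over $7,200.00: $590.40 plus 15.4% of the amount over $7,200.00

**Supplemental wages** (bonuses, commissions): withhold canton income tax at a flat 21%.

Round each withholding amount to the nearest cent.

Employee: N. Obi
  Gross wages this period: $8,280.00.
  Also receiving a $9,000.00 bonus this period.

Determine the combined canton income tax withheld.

$2,646.72

Canton Income Tax: taxable = $8,280.00
  $590.40 + 15.4% × ($8,280.00 − $7,200.00) = $590.40 + 15.4% × $1,080.00 = $756.72
Supplemental (21% flat on bonus): 21% × $9,000.00 = $1,890.00
Total canton income tax: $756.72 + $1,890.00 = $2,646.72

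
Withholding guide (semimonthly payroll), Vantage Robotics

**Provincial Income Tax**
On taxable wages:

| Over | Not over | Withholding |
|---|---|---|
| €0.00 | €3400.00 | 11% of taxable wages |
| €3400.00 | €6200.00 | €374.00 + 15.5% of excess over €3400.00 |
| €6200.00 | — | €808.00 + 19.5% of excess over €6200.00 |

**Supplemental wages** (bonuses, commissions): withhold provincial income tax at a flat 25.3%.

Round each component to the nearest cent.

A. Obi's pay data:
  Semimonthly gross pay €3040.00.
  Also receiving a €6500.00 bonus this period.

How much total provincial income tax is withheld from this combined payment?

Provincial Income Tax: taxable = €3040.00
  11% × €3040.00 = €334.40
Supplemental (25.3% flat on bonus): 25.3% × €6500.00 = €1644.50
Total provincial income tax: €334.40 + €1644.50 = €1978.90

€1978.90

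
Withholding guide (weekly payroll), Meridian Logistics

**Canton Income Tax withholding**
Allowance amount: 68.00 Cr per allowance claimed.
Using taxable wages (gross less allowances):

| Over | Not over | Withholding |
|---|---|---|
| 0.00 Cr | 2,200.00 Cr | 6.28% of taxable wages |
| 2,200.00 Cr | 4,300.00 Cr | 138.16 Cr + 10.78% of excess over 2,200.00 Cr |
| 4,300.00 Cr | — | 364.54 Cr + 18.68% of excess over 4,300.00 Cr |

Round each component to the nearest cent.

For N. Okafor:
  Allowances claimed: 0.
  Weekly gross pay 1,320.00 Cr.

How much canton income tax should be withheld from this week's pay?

82.90 Cr

Canton Income Tax: taxable = 1,320.00 Cr
  6.28% × 1,320.00 Cr = 82.90 Cr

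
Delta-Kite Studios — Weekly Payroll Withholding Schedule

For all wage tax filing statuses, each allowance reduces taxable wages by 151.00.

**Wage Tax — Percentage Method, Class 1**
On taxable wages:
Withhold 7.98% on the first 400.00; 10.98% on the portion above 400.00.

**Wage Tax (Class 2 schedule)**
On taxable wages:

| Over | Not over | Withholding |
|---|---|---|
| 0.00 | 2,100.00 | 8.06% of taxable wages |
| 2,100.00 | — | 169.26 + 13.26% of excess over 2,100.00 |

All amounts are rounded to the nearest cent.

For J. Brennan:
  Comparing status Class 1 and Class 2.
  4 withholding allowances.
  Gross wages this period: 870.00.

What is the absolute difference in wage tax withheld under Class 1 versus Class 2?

0.21

Wage Tax (Class 1): taxable = 870.00 − 4×151.00 = 266.00
  7.98% × 266.00 = 21.23
Wage Tax (Class 2): taxable = 870.00 − 4×151.00 = 266.00
  8.06% × 266.00 = 21.44
Difference: |21.23 − 21.44| = 0.21 (higher under Class 2)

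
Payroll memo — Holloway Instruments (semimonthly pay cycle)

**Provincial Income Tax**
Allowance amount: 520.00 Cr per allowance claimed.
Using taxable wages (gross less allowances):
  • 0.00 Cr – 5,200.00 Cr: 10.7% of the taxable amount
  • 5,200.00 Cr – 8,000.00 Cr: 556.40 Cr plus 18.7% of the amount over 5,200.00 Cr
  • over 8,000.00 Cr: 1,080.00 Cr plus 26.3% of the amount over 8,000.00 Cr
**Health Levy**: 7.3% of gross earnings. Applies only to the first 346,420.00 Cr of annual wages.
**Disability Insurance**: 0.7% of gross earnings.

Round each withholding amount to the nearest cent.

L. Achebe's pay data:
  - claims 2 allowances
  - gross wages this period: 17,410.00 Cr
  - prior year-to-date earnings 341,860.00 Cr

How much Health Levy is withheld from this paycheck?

332.88 Cr

Health Levy: cap 346,420.00 Cr − YTD 341,860.00 Cr = 4,560.00 Cr subject; 7.3% × 4,560.00 Cr = 332.88 Cr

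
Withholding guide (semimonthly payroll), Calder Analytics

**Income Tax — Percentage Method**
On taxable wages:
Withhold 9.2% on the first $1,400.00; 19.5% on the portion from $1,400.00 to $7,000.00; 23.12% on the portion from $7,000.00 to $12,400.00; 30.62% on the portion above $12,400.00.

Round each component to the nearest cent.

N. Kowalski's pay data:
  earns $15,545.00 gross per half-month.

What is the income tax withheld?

Income Tax: taxable = $15,545.00
  $2,469.28 + 30.62% × ($15,545.00 − $12,400.00) = $2,469.28 + 30.62% × $3,145.00 = $3,432.28

$3,432.28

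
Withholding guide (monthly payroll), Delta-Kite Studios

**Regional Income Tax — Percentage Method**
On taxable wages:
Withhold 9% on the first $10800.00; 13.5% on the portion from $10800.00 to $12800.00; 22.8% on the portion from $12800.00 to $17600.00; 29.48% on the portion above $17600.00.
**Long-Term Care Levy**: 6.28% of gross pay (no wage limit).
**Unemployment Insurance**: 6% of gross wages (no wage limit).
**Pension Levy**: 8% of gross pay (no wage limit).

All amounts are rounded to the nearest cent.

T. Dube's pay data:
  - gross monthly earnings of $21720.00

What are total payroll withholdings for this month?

$7955.80

Regional Income Tax: taxable = $21720.00
  $2336.40 + 29.48% × ($21720.00 − $17600.00) = $2336.40 + 29.48% × $4120.00 = $3550.98
Long-Term Care Levy: 6.28% × $21720.00 = $1364.02
Unemployment Insurance: 6% × $21720.00 = $1303.20
Pension Levy: 8% × $21720.00 = $1737.60
Total: $3550.98 + $1364.02 + $1303.20 + $1737.60 = $7955.80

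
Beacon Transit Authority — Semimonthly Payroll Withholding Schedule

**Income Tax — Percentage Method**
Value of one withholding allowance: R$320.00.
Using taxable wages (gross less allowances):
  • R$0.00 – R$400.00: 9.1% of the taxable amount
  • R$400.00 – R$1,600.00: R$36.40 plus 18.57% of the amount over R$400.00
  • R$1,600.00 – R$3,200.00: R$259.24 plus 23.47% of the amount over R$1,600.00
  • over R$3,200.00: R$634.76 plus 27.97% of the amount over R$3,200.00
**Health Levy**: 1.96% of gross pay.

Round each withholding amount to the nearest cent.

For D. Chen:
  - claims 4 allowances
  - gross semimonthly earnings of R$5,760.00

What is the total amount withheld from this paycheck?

Income Tax: taxable = R$5,760.00 − 4×R$320.00 = R$4,480.00
  R$634.76 + 27.97% × (R$4,480.00 − R$3,200.00) = R$634.76 + 27.97% × R$1,280.00 = R$992.78
Health Levy: 1.96% × R$5,760.00 = R$112.90
Total: R$992.78 + R$112.90 = R$1,105.68

R$1,105.68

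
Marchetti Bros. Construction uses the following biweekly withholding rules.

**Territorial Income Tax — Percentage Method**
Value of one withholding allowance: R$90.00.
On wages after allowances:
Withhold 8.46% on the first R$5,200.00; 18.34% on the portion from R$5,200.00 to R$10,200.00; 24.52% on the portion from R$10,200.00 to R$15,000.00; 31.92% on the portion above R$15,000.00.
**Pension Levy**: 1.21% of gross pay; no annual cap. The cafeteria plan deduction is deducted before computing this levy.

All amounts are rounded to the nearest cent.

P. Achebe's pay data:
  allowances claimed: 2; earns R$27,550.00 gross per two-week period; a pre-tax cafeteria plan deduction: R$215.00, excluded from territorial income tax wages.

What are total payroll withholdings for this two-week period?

R$6,744.51

Territorial Income Tax: taxable = R$27,550.00 − R$215.00 − 2×R$90.00 = R$27,155.00
  R$2,533.88 + 31.92% × (R$27,155.00 − R$15,000.00) = R$2,533.88 + 31.92% × R$12,155.00 = R$6,413.76
Pension Levy: 1.21% × R$27,335.00 = R$330.75
Total: R$6,413.76 + R$330.75 = R$6,744.51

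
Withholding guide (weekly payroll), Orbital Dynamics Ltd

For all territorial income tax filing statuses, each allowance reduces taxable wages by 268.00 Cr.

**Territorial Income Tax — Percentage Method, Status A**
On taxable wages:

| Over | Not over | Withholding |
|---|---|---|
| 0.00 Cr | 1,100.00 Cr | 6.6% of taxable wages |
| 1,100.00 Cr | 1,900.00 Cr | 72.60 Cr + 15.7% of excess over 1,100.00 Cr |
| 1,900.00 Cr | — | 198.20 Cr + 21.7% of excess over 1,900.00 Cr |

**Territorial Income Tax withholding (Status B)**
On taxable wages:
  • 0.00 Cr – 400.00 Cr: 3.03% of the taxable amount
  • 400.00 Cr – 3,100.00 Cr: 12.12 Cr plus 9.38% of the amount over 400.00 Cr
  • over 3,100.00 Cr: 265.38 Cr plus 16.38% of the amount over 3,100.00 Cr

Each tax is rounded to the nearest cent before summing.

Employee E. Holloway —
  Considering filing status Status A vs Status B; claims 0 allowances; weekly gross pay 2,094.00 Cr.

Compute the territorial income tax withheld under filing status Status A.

Territorial Income Tax (Status A): taxable = 2,094.00 Cr
  198.20 Cr + 21.7% × (2,094.00 Cr − 1,900.00 Cr) = 198.20 Cr + 21.7% × 194.00 Cr = 240.30 Cr

240.30 Cr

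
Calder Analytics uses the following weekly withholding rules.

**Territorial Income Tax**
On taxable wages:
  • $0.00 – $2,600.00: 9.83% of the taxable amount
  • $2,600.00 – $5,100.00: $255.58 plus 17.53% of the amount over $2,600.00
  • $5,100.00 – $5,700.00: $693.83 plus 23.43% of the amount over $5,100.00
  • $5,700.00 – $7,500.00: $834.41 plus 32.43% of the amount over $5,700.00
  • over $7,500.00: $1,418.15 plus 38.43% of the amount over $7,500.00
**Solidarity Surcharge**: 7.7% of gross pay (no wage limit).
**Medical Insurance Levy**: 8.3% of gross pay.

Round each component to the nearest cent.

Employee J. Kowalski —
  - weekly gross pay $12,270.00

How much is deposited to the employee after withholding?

$7,055.54

Territorial Income Tax: taxable = $12,270.00
  $1,418.15 + 38.43% × ($12,270.00 − $7,500.00) = $1,418.15 + 38.43% × $4,770.00 = $3,251.26
Solidarity Surcharge: 7.7% × $12,270.00 = $944.79
Medical Insurance Levy: 8.3% × $12,270.00 = $1,018.41
Total withheld: $3,251.26 + $944.79 + $1,018.41 = $5,214.46
Net pay: $12,270.00 − $5,214.46 = $7,055.54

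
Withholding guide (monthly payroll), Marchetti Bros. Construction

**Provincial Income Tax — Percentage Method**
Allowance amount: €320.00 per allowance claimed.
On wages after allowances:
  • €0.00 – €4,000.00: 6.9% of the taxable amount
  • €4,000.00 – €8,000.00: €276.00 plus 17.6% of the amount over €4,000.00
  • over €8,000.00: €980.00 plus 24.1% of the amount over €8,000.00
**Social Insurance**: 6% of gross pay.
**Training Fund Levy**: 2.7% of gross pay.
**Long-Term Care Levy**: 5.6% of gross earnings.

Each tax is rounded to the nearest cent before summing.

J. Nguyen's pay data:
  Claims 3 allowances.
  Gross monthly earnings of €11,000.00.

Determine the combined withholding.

Provincial Income Tax: taxable = €11,000.00 − 3×€320.00 = €10,040.00
  €980.00 + 24.1% × (€10,040.00 − €8,000.00) = €980.00 + 24.1% × €2,040.00 = €1,471.64
Social Insurance: 6% × €11,000.00 = €660.00
Training Fund Levy: 2.7% × €11,000.00 = €297.00
Long-Term Care Levy: 5.6% × €11,000.00 = €616.00
Total: €1,471.64 + €660.00 + €297.00 + €616.00 = €3,044.64

€3,044.64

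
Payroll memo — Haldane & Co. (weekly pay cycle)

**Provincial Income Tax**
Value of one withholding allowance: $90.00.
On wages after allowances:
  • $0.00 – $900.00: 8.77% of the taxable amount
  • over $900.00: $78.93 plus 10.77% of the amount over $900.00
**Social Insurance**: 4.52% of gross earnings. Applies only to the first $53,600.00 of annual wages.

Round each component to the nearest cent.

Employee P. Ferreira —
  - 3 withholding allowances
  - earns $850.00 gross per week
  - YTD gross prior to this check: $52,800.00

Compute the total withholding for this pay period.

Provincial Income Tax: taxable = $850.00 − 3×$90.00 = $580.00
  8.77% × $580.00 = $50.87
Social Insurance: cap $53,600.00 − YTD $52,800.00 = $800.00 subject; 4.52% × $800.00 = $36.16
Total: $50.87 + $36.16 = $87.03

$87.03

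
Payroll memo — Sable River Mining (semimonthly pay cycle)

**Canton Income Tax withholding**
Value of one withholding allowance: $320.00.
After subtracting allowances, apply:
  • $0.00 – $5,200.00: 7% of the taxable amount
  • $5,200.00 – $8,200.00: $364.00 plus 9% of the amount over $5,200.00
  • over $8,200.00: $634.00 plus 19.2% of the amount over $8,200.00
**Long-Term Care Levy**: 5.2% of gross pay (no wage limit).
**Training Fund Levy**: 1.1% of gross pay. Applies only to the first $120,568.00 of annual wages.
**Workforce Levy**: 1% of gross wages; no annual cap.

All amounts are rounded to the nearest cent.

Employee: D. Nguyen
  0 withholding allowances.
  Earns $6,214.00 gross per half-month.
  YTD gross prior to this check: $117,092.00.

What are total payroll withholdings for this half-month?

$878.77

Canton Income Tax: taxable = $6,214.00
  $364.00 + 9% × ($6,214.00 − $5,200.00) = $364.00 + 9% × $1,014.00 = $455.26
Long-Term Care Levy: 5.2% × $6,214.00 = $323.13
Training Fund Levy: cap $120,568.00 − YTD $117,092.00 = $3,476.00 subject; 1.1% × $3,476.00 = $38.24
Workforce Levy: 1% × $6,214.00 = $62.14
Total: $455.26 + $323.13 + $38.24 + $62.14 = $878.77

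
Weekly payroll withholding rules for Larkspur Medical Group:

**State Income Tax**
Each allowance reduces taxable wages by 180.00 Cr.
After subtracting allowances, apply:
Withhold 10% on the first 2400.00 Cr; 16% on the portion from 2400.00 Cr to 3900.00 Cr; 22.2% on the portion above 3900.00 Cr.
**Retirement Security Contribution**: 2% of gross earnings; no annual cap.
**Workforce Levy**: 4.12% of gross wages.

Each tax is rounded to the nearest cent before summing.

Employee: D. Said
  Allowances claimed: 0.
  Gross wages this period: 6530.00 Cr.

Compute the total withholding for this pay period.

State Income Tax: taxable = 6530.00 Cr
  480.00 Cr + 22.2% × (6530.00 Cr − 3900.00 Cr) = 480.00 Cr + 22.2% × 2630.00 Cr = 1063.86 Cr
Retirement Security Contribution: 2% × 6530.00 Cr = 130.60 Cr
Workforce Levy: 4.12% × 6530.00 Cr = 269.04 Cr
Total: 1063.86 Cr + 130.60 Cr + 269.04 Cr = 1463.50 Cr

1463.50 Cr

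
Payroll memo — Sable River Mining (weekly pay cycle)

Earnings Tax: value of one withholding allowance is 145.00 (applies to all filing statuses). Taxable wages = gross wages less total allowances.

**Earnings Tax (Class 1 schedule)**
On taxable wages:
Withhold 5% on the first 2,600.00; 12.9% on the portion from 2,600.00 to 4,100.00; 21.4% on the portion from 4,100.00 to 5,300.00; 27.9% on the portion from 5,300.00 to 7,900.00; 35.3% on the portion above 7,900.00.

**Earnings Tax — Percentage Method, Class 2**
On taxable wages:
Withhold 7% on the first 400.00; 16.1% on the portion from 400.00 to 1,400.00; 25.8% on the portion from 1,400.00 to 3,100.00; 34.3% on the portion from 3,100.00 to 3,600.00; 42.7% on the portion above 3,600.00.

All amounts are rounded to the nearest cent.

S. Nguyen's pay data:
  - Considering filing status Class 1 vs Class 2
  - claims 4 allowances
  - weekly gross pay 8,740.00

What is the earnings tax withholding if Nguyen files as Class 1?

Earnings Tax (Class 1): taxable = 8,740.00 − 4×145.00 = 8,160.00
  1,305.70 + 35.3% × (8,160.00 − 7,900.00) = 1,305.70 + 35.3% × 260.00 = 1,397.48

1,397.48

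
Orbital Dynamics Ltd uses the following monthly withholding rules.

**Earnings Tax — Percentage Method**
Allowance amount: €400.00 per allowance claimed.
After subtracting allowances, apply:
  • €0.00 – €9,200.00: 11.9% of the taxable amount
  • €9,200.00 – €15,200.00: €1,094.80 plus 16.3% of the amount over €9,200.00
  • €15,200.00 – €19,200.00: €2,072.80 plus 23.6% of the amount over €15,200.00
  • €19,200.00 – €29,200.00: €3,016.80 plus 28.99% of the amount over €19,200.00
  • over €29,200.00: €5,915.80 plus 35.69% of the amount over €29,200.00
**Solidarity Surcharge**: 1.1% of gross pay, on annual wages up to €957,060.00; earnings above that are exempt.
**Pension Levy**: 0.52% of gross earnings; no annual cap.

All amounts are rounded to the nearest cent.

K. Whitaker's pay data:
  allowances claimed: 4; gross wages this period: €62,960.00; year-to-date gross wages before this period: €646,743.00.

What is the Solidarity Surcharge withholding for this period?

Solidarity Surcharge: 1.1% × €62,960.00 = €692.56

€692.56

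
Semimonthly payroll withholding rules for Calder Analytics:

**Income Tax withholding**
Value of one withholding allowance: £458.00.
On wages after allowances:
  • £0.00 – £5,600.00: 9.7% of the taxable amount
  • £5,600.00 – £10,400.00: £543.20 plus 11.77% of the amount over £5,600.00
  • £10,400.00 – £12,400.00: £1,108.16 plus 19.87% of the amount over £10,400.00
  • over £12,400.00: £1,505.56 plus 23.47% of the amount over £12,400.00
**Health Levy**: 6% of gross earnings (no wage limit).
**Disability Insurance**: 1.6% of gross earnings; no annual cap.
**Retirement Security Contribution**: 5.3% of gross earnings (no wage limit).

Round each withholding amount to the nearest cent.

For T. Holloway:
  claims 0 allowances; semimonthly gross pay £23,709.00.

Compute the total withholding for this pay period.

Income Tax: taxable = £23,709.00
  £1,505.56 + 23.47% × (£23,709.00 − £12,400.00) = £1,505.56 + 23.47% × £11,309.00 = £4,159.78
Health Levy: 6% × £23,709.00 = £1,422.54
Disability Insurance: 1.6% × £23,709.00 = £379.34
Retirement Security Contribution: 5.3% × £23,709.00 = £1,256.58
Total: £4,159.78 + £1,422.54 + £379.34 + £1,256.58 = £7,218.24

£7,218.24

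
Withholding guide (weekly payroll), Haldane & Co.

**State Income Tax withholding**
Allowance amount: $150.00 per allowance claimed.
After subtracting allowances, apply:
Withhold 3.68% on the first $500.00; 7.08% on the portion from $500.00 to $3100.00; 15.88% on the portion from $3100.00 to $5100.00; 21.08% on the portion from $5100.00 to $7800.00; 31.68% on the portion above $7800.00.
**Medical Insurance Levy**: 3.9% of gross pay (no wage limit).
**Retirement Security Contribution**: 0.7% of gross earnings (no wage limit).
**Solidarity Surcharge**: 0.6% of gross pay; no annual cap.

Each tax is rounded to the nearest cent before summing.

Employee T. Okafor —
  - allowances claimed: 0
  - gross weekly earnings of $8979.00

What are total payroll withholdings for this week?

$1929.65

State Income Tax: taxable = $8979.00
  $1089.24 + 31.68% × ($8979.00 − $7800.00) = $1089.24 + 31.68% × $1179.00 = $1462.75
Medical Insurance Levy: 3.9% × $8979.00 = $350.18
Retirement Security Contribution: 0.7% × $8979.00 = $62.85
Solidarity Surcharge: 0.6% × $8979.00 = $53.87
Total: $1462.75 + $350.18 + $62.85 + $53.87 = $1929.65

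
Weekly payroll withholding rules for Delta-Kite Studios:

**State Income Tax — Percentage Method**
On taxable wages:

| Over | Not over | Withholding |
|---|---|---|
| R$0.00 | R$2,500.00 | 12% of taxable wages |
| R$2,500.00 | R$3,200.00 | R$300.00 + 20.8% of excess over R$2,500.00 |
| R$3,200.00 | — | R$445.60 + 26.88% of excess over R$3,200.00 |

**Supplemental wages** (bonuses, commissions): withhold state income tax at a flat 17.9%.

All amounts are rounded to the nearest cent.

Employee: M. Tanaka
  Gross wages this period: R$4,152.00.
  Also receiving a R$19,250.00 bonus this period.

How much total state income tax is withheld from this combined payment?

R$4,147.25

State Income Tax: taxable = R$4,152.00
  R$445.60 + 26.88% × (R$4,152.00 − R$3,200.00) = R$445.60 + 26.88% × R$952.00 = R$701.50
Supplemental (17.9% flat on bonus): 17.9% × R$19,250.00 = R$3,445.75
Total state income tax: R$701.50 + R$3,445.75 = R$4,147.25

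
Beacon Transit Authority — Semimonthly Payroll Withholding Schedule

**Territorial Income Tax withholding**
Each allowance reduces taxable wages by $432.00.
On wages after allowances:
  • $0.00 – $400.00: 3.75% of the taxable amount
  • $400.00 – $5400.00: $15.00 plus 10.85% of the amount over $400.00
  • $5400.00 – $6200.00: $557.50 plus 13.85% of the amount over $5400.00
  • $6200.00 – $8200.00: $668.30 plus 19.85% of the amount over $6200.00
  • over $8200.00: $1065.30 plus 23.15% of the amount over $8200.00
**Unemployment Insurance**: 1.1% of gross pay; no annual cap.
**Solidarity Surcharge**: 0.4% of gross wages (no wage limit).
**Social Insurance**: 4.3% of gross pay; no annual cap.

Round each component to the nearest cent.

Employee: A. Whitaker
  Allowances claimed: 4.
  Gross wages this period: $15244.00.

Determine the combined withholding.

Territorial Income Tax: taxable = $15244.00 − 4×$432.00 = $13516.00
  $1065.30 + 23.15% × ($13516.00 − $8200.00) = $1065.30 + 23.15% × $5316.00 = $2295.95
Unemployment Insurance: 1.1% × $15244.00 = $167.68
Solidarity Surcharge: 0.4% × $15244.00 = $60.98
Social Insurance: 4.3% × $15244.00 = $655.49
Total: $2295.95 + $167.68 + $60.98 + $655.49 = $3180.10

$3180.10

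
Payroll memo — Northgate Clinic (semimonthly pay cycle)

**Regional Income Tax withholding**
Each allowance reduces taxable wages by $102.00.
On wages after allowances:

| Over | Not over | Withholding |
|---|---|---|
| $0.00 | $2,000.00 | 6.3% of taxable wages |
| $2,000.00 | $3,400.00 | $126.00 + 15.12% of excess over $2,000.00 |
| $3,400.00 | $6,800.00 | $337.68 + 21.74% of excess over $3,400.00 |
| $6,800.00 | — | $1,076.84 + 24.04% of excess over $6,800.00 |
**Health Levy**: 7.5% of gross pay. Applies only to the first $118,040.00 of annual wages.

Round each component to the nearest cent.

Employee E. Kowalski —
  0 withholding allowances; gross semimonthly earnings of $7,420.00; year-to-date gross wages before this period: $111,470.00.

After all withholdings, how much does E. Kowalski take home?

Regional Income Tax: taxable = $7,420.00
  $1,076.84 + 24.04% × ($7,420.00 − $6,800.00) = $1,076.84 + 24.04% × $620.00 = $1,225.89
Health Levy: cap $118,040.00 − YTD $111,470.00 = $6,570.00 subject; 7.5% × $6,570.00 = $492.75
Total withheld: $1,225.89 + $492.75 = $1,718.64
Net pay: $7,420.00 − $1,718.64 = $5,701.36

$5,701.36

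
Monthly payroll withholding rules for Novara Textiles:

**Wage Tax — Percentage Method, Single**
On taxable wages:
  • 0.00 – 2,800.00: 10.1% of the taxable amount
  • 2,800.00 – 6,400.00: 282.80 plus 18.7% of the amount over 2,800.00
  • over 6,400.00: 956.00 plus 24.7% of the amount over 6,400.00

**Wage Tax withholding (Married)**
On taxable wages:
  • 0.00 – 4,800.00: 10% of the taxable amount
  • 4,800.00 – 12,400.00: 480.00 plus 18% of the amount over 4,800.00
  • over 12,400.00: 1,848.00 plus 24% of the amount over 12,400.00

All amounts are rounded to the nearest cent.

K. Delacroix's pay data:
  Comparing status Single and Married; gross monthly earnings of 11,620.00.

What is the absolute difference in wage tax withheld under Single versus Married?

Wage Tax (Single): taxable = 11,620.00
  956.00 + 24.7% × (11,620.00 − 6,400.00) = 956.00 + 24.7% × 5,220.00 = 2,245.34
Wage Tax (Married): taxable = 11,620.00
  480.00 + 18% × (11,620.00 − 4,800.00) = 480.00 + 18% × 6,820.00 = 1,707.60
Difference: |2,245.34 − 1,707.60| = 537.74 (higher under Single)

537.74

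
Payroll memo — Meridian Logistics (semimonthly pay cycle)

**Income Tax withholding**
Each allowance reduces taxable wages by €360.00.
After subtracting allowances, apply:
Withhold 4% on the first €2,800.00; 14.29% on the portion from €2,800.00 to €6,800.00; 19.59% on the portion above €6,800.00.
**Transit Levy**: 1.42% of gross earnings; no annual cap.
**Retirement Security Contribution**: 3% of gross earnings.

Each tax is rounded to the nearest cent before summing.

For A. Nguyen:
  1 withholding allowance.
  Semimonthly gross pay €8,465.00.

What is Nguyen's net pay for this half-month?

€7,151.60

Income Tax: taxable = €8,465.00 − 1×€360.00 = €8,105.00
  €683.60 + 19.59% × (€8,105.00 − €6,800.00) = €683.60 + 19.59% × €1,305.00 = €939.25
Transit Levy: 1.42% × €8,465.00 = €120.20
Retirement Security Contribution: 3% × €8,465.00 = €253.95
Total withheld: €939.25 + €120.20 + €253.95 = €1,313.40
Net pay: €8,465.00 − €1,313.40 = €7,151.60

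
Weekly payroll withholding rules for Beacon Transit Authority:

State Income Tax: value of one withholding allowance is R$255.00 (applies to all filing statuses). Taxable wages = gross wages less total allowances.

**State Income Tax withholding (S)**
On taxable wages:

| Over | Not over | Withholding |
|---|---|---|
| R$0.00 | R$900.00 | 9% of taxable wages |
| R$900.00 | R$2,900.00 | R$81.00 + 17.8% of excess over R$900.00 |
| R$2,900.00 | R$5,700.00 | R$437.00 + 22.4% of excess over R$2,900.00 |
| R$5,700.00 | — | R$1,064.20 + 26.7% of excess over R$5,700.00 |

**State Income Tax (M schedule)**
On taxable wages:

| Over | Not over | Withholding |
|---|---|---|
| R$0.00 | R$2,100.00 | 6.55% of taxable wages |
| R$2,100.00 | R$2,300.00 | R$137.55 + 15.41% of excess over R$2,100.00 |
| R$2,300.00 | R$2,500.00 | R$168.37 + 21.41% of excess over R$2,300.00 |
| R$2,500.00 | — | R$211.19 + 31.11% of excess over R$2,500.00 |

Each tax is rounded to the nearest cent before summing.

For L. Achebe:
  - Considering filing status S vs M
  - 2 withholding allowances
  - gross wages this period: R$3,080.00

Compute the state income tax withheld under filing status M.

R$232.97

State Income Tax (M): taxable = R$3,080.00 − 2×R$255.00 = R$2,570.00
  R$211.19 + 31.11% × (R$2,570.00 − R$2,500.00) = R$211.19 + 31.11% × R$70.00 = R$232.97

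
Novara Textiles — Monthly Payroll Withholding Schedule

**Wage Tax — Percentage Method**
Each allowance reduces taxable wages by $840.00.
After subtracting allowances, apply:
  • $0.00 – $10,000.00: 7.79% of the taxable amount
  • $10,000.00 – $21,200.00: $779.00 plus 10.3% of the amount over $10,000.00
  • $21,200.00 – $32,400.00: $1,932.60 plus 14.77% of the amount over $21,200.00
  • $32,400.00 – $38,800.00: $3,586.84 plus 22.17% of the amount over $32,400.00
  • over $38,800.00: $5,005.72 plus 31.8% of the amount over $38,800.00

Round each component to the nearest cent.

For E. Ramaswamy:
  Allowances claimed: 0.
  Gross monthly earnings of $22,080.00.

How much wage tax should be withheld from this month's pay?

Wage Tax: taxable = $22,080.00
  $1,932.60 + 14.77% × ($22,080.00 − $21,200.00) = $1,932.60 + 14.77% × $880.00 = $2,062.58

$2,062.58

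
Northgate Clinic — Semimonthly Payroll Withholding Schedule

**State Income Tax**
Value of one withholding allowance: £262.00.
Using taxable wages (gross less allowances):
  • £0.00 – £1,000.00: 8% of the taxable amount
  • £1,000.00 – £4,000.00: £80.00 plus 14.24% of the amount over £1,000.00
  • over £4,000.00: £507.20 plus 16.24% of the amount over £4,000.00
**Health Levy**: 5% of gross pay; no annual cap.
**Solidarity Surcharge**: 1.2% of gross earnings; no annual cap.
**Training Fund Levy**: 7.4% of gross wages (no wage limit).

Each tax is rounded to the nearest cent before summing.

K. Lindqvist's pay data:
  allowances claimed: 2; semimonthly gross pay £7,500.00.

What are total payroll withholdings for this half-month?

£2,010.50

State Income Tax: taxable = £7,500.00 − 2×£262.00 = £6,976.00
  £507.20 + 16.24% × (£6,976.00 − £4,000.00) = £507.20 + 16.24% × £2,976.00 = £990.50
Health Levy: 5% × £7,500.00 = £375.00
Solidarity Surcharge: 1.2% × £7,500.00 = £90.00
Training Fund Levy: 7.4% × £7,500.00 = £555.00
Total: £990.50 + £375.00 + £90.00 + £555.00 = £2,010.50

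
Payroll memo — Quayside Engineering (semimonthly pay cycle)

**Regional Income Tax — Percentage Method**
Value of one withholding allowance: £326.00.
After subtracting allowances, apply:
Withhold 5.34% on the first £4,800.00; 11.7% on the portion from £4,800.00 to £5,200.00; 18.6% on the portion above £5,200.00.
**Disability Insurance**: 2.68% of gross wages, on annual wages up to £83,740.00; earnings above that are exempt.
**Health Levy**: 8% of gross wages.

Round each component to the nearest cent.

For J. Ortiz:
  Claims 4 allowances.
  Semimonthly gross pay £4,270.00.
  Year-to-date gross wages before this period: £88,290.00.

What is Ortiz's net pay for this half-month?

Regional Income Tax: taxable = £4,270.00 − 4×£326.00 = £2,966.00
  5.34% × £2,966.00 = £158.38
Disability Insurance: YTD £88,290.00 ≥ cap £83,740.00 → £0.00
Health Levy: 8% × £4,270.00 = £341.60
Total withheld: £158.38 + £0.00 + £341.60 = £499.98
Net pay: £4,270.00 − £499.98 = £3,770.02

£3,770.02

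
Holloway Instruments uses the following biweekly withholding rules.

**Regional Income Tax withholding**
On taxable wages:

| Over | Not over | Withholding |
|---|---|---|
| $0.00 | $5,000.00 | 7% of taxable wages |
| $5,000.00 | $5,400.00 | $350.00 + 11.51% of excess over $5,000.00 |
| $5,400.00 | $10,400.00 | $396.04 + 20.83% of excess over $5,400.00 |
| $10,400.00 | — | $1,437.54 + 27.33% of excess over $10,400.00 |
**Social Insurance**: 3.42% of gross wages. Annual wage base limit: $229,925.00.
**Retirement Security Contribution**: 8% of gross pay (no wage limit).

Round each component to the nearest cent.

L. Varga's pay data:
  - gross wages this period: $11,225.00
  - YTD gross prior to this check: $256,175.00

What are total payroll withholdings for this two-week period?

Regional Income Tax: taxable = $11,225.00
  $1,437.54 + 27.33% × ($11,225.00 − $10,400.00) = $1,437.54 + 27.33% × $825.00 = $1,663.01
Social Insurance: YTD $256,175.00 ≥ cap $229,925.00 → $0.00
Retirement Security Contribution: 8% × $11,225.00 = $898.00
Total: $1,663.01 + $0.00 + $898.00 = $2,561.01

$2,561.01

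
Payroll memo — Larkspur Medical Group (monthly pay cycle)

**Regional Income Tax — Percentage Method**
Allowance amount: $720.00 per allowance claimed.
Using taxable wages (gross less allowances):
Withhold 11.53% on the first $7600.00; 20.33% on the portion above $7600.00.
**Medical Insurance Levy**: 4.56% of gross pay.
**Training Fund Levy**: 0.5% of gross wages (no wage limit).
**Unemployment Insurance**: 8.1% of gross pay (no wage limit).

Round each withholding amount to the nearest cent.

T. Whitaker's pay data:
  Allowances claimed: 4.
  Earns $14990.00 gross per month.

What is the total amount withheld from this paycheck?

$3765.84

Regional Income Tax: taxable = $14990.00 − 4×$720.00 = $12110.00
  $876.28 + 20.33% × ($12110.00 − $7600.00) = $876.28 + 20.33% × $4510.00 = $1793.16
Medical Insurance Levy: 4.56% × $14990.00 = $683.54
Training Fund Levy: 0.5% × $14990.00 = $74.95
Unemployment Insurance: 8.1% × $14990.00 = $1214.19
Total: $1793.16 + $683.54 + $74.95 + $1214.19 = $3765.84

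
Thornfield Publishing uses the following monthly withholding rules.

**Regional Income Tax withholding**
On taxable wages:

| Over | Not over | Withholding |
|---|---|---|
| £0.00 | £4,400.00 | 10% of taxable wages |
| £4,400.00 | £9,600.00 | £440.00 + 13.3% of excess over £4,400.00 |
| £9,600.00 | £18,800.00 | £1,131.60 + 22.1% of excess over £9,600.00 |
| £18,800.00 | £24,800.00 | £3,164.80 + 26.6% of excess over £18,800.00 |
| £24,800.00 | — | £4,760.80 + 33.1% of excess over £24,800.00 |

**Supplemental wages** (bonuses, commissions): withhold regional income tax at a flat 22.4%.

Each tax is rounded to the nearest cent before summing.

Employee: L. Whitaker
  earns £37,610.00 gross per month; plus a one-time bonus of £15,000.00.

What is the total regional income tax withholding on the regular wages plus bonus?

£12,360.91

Regional Income Tax: taxable = £37,610.00
  £4,760.80 + 33.1% × (£37,610.00 − £24,800.00) = £4,760.80 + 33.1% × £12,810.00 = £9,000.91
Supplemental (22.4% flat on bonus): 22.4% × £15,000.00 = £3,360.00
Total regional income tax: £9,000.91 + £3,360.00 = £12,360.91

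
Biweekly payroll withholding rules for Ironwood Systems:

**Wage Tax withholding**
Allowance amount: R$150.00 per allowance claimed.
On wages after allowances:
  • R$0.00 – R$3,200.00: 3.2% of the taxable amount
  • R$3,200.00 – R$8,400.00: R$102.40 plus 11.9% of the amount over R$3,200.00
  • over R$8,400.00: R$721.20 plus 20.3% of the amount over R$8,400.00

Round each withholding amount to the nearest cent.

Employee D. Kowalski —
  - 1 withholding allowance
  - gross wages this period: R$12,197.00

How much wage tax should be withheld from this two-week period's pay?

Wage Tax: taxable = R$12,197.00 − 1×R$150.00 = R$12,047.00
  R$721.20 + 20.3% × (R$12,047.00 − R$8,400.00) = R$721.20 + 20.3% × R$3,647.00 = R$1,461.54

R$1,461.54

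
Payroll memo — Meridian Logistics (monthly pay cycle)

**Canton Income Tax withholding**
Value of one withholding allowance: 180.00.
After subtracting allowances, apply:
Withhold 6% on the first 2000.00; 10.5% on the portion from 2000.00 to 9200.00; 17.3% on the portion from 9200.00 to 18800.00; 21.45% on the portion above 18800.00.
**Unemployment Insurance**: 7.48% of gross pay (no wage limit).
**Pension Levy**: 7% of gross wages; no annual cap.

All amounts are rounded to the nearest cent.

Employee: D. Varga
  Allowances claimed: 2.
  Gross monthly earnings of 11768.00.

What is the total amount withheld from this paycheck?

2961.99

Canton Income Tax: taxable = 11768.00 − 2×180.00 = 11408.00
  876.00 + 17.3% × (11408.00 − 9200.00) = 876.00 + 17.3% × 2208.00 = 1257.98
Unemployment Insurance: 7.48% × 11768.00 = 880.25
Pension Levy: 7% × 11768.00 = 823.76
Total: 1257.98 + 880.25 + 823.76 = 2961.99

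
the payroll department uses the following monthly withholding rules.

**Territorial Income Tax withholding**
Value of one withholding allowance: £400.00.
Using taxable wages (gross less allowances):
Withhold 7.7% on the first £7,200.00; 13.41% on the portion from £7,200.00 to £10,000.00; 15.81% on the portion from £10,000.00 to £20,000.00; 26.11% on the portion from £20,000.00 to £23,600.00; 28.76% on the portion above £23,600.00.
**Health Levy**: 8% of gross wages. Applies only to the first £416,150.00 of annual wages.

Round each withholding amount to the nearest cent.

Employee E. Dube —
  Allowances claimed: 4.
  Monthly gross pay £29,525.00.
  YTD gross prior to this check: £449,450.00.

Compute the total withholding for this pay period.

Territorial Income Tax: taxable = £29,525.00 − 4×£400.00 = £27,925.00
  £3,450.84 + 28.76% × (£27,925.00 − £23,600.00) = £3,450.84 + 28.76% × £4,325.00 = £4,694.71
Health Levy: YTD £449,450.00 ≥ cap £416,150.00 → £0.00
Total: £4,694.71 + £0.00 = £4,694.71

£4,694.71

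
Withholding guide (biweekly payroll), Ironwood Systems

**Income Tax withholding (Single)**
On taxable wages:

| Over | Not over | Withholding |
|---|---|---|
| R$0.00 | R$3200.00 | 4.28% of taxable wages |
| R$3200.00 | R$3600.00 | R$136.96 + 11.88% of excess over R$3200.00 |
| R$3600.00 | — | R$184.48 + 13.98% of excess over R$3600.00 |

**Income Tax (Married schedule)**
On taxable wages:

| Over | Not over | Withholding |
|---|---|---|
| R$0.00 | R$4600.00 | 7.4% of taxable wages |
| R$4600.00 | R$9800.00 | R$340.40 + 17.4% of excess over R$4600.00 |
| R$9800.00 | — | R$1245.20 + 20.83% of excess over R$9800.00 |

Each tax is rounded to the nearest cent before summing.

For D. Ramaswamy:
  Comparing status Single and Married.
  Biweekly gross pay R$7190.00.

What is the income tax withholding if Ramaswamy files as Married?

R$791.06

Income Tax (Married): taxable = R$7190.00
  R$340.40 + 17.4% × (R$7190.00 − R$4600.00) = R$340.40 + 17.4% × R$2590.00 = R$791.06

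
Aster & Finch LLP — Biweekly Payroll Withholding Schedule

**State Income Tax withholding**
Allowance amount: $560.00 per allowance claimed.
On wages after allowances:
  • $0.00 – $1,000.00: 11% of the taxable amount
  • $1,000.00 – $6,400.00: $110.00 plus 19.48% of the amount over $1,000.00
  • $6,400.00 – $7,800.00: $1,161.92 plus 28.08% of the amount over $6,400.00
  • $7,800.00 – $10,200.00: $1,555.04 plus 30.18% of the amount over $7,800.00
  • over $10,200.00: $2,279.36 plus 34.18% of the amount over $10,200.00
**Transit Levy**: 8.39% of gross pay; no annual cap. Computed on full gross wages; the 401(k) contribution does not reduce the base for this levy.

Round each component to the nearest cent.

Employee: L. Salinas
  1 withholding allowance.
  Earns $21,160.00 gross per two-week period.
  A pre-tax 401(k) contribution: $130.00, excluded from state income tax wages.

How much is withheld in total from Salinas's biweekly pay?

$7,564.97

State Income Tax: taxable = $21,160.00 − $130.00 − 1×$560.00 = $20,470.00
  $2,279.36 + 34.18% × ($20,470.00 − $10,200.00) = $2,279.36 + 34.18% × $10,270.00 = $5,789.65
Transit Levy: 8.39% × $21,160.00 = $1,775.32
Total: $5,789.65 + $1,775.32 = $7,564.97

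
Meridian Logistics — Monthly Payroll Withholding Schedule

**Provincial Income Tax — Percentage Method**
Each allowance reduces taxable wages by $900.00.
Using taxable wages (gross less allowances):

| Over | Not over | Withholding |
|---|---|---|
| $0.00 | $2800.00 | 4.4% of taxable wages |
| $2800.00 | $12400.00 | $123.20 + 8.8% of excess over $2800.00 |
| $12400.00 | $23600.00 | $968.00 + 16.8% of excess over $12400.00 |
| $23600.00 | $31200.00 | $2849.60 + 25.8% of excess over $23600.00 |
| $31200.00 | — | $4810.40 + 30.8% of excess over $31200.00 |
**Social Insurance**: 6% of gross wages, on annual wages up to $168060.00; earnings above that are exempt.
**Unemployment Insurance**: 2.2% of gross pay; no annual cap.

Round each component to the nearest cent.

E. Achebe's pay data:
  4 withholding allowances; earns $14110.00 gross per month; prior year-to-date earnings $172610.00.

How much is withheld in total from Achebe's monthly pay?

Provincial Income Tax: taxable = $14110.00 − 4×$900.00 = $10510.00
  $123.20 + 8.8% × ($10510.00 − $2800.00) = $123.20 + 8.8% × $7710.00 = $801.68
Social Insurance: YTD $172610.00 ≥ cap $168060.00 → $0.00
Unemployment Insurance: 2.2% × $14110.00 = $310.42
Total: $801.68 + $0.00 + $310.42 = $1112.10

$1112.10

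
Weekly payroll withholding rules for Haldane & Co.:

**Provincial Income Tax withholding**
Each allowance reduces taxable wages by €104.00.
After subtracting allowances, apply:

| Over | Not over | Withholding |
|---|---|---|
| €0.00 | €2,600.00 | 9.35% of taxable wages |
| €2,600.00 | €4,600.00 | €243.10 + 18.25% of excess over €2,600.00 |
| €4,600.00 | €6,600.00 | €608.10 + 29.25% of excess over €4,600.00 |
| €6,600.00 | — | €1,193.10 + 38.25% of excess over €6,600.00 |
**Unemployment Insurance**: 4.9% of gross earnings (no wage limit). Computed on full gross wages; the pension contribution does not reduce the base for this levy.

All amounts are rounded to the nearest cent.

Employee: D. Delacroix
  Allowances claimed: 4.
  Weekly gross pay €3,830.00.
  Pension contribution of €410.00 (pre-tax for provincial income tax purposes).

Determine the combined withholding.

€504.50

Provincial Income Tax: taxable = €3,830.00 − €410.00 − 4×€104.00 = €3,004.00
  €243.10 + 18.25% × (€3,004.00 − €2,600.00) = €243.10 + 18.25% × €404.00 = €316.83
Unemployment Insurance: 4.9% × €3,830.00 = €187.67
Total: €316.83 + €187.67 = €504.50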